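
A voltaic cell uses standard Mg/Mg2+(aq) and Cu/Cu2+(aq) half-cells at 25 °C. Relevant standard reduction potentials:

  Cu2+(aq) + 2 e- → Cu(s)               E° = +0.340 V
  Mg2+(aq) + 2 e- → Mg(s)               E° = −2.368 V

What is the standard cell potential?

The Cu²⁺/Cu couple has the higher E°, so Cu ion is reduced (cathode) and Mg is oxidized (anode).
E°cell = E°(cathode) − E°(anode) = +0.340 − (−2.368) = +2.708 V.

+2.708 V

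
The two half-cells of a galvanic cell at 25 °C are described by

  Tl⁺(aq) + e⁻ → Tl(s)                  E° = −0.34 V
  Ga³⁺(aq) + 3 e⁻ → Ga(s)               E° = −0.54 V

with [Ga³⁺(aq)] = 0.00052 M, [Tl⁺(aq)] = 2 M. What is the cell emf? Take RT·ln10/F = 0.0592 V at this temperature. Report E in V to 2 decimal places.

The Tl⁺/Tl couple has the more positive E°, so it is the cathode; Ga³⁺/Ga is the anode.
E°cell = E°cat − E°an = −0.34 − (−0.54) = +0.20 V; n = 3.
For the overall reaction 3 Tl⁺(aq) + Ga(s) → 3 Tl(s) + Ga³⁺(aq), Q = [Ga³⁺(aq)] / [Tl⁺(aq)]^3 = 6.5×10^−5, giving log Q = −4.187.
By the Nernst equation, E = +0.20 − (0.0592/3)·(−4.187) = +0.28 V.

+0.28 V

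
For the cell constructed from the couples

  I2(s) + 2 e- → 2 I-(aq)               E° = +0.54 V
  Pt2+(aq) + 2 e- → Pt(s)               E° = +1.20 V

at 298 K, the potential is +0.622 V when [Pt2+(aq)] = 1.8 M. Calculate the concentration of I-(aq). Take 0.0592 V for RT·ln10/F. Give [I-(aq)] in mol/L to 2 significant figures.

0.17 M

With Pt²⁺/Pt at the cathode and I₂/I⁻ at the anode, E°cell = +1.20 − (+0.54) = +0.66 V (n = 2).
From the Nernst equation, log Q = n(E° − E)/0.0592 = 2·(+0.66 − (+0.622))/0.0592 = 1.284.
The balanced reaction is Pt2+(aq) + 2 I-(aq) → Pt(s) + I2(s), so Q = 1 / ([Pt2+(aq)]·[I-(aq)]^2).
Isolating [I-(aq)] in Q = 10^{1.284} yields log [I-(aq)] = −0.770, i.e. 0.17 M.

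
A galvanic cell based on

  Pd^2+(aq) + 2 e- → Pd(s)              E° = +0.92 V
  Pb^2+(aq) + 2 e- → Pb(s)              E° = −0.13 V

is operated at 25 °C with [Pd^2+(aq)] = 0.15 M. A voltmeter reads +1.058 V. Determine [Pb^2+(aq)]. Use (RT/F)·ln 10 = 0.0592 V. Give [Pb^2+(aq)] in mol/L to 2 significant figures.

With Pd²⁺/Pd at the cathode and Pb²⁺/Pb at the anode, E°cell = +0.92 − (−0.13) = +1.05 V (n = 2).
Rearranging E = E° − (0.0592/n)·log Q gives log Q = 2(+1.05 − (+1.058))/0.0592 = −0.270.
For Pd^2+(aq) + Pb(s) → Pd(s) + Pb^2+(aq), the reaction quotient is Q = [Pb^2+(aq)] / [Pd^2+(aq)].
Solving for the unknown gives log [Pb^2+(aq)] = −1.094, so [Pb^2+(aq)] ≈ 0.081 M.

0.081 M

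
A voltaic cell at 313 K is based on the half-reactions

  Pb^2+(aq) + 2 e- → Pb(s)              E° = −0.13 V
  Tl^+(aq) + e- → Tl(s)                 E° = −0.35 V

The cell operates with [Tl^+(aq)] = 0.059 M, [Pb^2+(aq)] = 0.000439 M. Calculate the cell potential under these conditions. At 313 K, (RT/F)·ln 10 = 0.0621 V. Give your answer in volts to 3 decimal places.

The Pb²⁺/Pb couple has the more positive E°, so it is the cathode; Tl⁺/Tl is the anode.
E°cell = E°cat − E°an = −0.13 − (−0.35) = +0.22 V; n = 2.
For the overall reaction Pb^2+(aq) + 2 Tl(s) → Pb(s) + 2 Tl^+(aq), Q = [Tl^+(aq)]^2 / [Pb^2+(aq)] = 7.93, giving log Q = 0.899.
E = E° − (0.0621/n)·log Q = +0.22 − (0.0621/2)(0.899) = +0.192 V.

+0.192 V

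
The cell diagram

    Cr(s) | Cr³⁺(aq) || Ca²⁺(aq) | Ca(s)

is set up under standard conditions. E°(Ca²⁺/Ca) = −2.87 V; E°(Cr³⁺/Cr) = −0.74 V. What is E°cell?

−2.13 V

By convention the left-hand electrode in cell notation is the anode (oxidation) and the right-hand electrode is the cathode (reduction).
E°cell = E°(right) − E°(left) = −2.87 − (−0.74) = −2.13 V.
The negative sign shows that, as written, the cell would require an external voltage to drive the reaction.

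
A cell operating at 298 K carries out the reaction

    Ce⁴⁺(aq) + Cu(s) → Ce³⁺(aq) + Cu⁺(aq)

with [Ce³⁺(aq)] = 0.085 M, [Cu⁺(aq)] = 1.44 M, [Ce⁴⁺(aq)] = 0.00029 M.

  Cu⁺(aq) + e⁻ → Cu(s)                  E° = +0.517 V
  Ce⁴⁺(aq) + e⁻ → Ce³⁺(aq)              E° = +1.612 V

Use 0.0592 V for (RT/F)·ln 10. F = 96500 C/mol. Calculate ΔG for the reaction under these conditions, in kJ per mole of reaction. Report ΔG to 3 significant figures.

The standard cell potential is +1.612 − (+0.517) = +1.095 V, with n = 1 electron in the balanced equation.
Here Q = ([Ce³⁺(aq)]·[Cu⁺(aq)]) / [Ce⁴⁺(aq)] = 422 (log Q = 2.625), giving E = +1.095 − (0.0592/1)·(2.625) = +0.9396 V.
ΔG = −nFE = −(1)(96500)(+0.9396) J/mol = −90.7 kJ/mol.

−90.7 kJ/mol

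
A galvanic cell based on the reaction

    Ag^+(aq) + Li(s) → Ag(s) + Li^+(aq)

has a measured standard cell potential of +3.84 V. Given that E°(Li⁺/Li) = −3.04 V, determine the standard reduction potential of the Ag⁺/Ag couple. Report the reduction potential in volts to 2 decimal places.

+0.80 V

In the reaction as written the Ag⁺/Ag couple is reduced (cathode) and Li⁺/Li is oxidized (anode), so E°cell = E°(Ag⁺/Ag) − E°(Li⁺/Li).
E°(Ag⁺/Ag) = E°cell + E°(anode) = +3.84 + (−3.04) = +0.80 V.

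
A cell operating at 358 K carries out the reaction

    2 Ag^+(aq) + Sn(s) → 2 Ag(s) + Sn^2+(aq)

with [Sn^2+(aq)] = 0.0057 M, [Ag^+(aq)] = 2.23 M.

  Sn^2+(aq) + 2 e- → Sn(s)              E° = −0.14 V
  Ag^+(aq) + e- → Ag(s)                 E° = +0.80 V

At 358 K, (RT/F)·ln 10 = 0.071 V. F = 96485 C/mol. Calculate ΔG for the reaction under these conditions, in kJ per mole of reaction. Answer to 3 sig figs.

−202 kJ/mol

E°cell = +0.80 − (−0.14) = +0.94 V; the balanced reaction transfers n = 2 electrons.
The reaction quotient is [Sn^2+(aq)] / [Ag^+(aq)]^2 = 0.00115; by Nernst, E = +0.94 − (0.071/2)(−2.941) = +1.0444 V.
Then ΔG = −nFE = −2 × 96485 × +1.0444 J/mol = −202 kJ/mol.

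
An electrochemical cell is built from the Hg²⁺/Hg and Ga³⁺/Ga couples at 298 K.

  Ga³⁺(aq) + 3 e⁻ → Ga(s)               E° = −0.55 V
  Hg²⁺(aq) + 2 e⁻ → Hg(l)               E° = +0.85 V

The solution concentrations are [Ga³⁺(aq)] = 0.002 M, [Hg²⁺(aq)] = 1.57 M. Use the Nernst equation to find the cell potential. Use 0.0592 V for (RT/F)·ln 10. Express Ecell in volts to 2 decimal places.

+1.46 V

Hg²⁺/Hg is reduced (cathode, E° = +0.85 V) and Ga³⁺/Ga is oxidized (anode).
E°cell = E°cat − E°an = +0.85 − (−0.55) = +1.40 V; n = 6.
Balancing gives 3 Hg²⁺(aq) + 2 Ga(s) → 3 Hg(l) + 2 Ga³⁺(aq); hence Q = [Ga³⁺(aq)]^2 / [Hg²⁺(aq)]^3 = 1.03×10^−6 (log Q = −5.986).
E = E° − (0.0592/n)·log Q = +1.40 − (0.0592/6)(−5.986) = +1.46 V.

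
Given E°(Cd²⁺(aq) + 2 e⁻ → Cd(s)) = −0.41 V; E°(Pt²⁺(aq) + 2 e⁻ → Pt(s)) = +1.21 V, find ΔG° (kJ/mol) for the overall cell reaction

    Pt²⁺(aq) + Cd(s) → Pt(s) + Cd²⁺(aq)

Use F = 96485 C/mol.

In the reaction as written Pt²⁺(aq) is reduced, so the Pt²⁺/Pt couple is the cathode and Cd²⁺/Cd is the anode.
E°cell = +1.21 − (−0.41) = +1.62 V; balancing electrons gives n = 2.
ΔG° = −nFE°cell = −(2)(96485)(+1.62) J/mol = −313 kJ/mol.

−313 kJ/mol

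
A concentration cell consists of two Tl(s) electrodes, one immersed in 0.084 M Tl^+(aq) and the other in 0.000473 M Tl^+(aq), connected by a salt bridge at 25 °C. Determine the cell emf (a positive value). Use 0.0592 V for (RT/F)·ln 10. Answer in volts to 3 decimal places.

0.133 V

For a concentration cell E°cell = 0, since both electrodes use the same couple.
The compartment with the higher Tl^+(aq) concentration (0.084 M) acts as the cathode; ions are reduced there and produced at the dilute (0.000473 M) anode.
With n = 1, Ecell = −(0.0592/1)·log([dilute]/[conc]) = −(0.0592/1)·log(0.000473/0.084) = +0.133 V.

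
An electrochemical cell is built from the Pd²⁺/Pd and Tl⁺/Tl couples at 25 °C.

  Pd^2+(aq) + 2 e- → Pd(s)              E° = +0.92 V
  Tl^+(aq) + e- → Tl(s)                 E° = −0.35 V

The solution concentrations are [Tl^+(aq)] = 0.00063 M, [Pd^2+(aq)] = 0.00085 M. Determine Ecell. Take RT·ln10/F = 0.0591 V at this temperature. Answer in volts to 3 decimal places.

+1.368 V

Pd²⁺/Pd is reduced (cathode, E° = +0.92 V) and Tl⁺/Tl is oxidized (anode).
E°cell = +0.92 − (−0.35) = +1.27 V, with n = 2 electrons transferred.
For the overall reaction Pd^2+(aq) + 2 Tl(s) → Pd(s) + 2 Tl^+(aq), Q = [Tl^+(aq)]^2 / [Pd^2+(aq)] = 0.000467, giving log Q = −3.331.
Applying E = E° − (RT ln10/nF)·log Q gives +1.27 − (0.0591/2)(−3.331) = +1.368 V.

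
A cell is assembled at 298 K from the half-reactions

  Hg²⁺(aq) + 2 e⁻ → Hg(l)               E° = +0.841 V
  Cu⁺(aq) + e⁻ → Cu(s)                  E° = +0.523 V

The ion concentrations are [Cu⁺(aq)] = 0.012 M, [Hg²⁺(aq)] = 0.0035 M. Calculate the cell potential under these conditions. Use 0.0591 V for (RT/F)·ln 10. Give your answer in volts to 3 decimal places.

+0.359 V

Since E°(Hg²⁺/Hg) > E°(Cu⁺/Cu), Hg²⁺/Hg serves as the cathode.
E°cell = +0.841 − (+0.523) = +0.318 V, with n = 2 electrons transferred.
The balanced reaction is Hg²⁺(aq) + 2 Cu(s) → Hg(l) + 2 Cu⁺(aq), so Q = [Cu⁺(aq)]^2 / [Hg²⁺(aq)] = 0.0411 and log Q = −1.386.
E = E° − (0.0591/n)·log Q = +0.318 − (0.0591/2)(−1.386) = +0.359 V.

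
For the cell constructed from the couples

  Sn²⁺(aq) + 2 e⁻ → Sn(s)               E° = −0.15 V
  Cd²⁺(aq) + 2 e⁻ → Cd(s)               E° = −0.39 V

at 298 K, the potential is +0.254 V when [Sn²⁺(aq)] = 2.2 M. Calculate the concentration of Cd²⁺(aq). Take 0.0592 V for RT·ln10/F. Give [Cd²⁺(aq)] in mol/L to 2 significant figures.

0.74 M

Sn²⁺/Sn is the cathode (higher E°); E°cell = −0.15 − (−0.39) = +0.24 V with n = 2.
Since E = E° − (0.0592/n)·log Q, log Q = n(E° − E)/0.0592 = −0.473.
Balancing electrons gives Sn²⁺(aq) + Cd(s) → Sn(s) + Cd²⁺(aq); thus Q = [Cd²⁺(aq)] / [Sn²⁺(aq)].
Isolating [Cd²⁺(aq)] in Q = 10^{−0.473} yields log [Cd²⁺(aq)] = −0.131, i.e. 0.74 M.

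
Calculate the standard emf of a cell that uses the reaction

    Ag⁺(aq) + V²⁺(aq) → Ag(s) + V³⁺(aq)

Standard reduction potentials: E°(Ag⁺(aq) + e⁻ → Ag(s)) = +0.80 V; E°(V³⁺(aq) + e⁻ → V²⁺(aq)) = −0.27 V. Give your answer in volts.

Ag⁺(aq) gains electrons, so the Ag⁺/Ag couple is the cathode; the V³⁺/V²⁺ couple is the anode.
E°cell = E°(cathode) − E°(anode) = +0.80 − (−0.27) = +1.07 V.

+1.07 V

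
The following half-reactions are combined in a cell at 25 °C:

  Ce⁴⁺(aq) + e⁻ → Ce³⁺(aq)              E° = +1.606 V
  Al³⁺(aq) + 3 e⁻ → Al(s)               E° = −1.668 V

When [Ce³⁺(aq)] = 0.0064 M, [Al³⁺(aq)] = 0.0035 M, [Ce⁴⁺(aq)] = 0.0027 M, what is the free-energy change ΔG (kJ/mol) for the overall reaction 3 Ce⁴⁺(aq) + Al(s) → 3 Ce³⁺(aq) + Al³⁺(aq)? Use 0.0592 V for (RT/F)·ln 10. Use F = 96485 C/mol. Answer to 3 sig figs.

−955 kJ/mol

E°cell = +1.606 − (−1.668) = +3.274 V; the balanced reaction transfers n = 3 electrons.
Here Q = ([Ce³⁺(aq)]^3·[Al³⁺(aq)]) / [Ce⁴⁺(aq)]^3 = 0.0466 (log Q = −1.331), giving E = +3.274 − (0.0592/3)·(−1.331) = +3.3003 V.
Finally ΔG = −nFE = −(3)(96485 C/mol)(+3.3003 V) = −955 kJ/mol.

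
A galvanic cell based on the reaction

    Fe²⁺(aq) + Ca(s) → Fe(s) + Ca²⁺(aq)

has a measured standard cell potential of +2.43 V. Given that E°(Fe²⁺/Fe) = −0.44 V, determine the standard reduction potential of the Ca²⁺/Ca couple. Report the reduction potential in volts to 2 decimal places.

In the reaction as written the Fe²⁺/Fe couple is reduced (cathode) and Ca²⁺/Ca is oxidized (anode), so E°cell = E°(Fe²⁺/Fe) − E°(Ca²⁺/Ca).
E°(Ca²⁺/Ca) = E°(cathode) − E°cell = −0.44 − (+2.43) = −2.87 V.

−2.87 V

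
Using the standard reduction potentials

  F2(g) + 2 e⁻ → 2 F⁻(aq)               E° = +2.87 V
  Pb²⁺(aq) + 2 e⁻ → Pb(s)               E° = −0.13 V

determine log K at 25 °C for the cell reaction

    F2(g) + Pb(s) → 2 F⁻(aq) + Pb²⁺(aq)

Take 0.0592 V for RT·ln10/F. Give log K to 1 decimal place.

log K = 101.4

The F₂/F⁻ couple is reduced (cathode); E°cell = +2.87 − (−0.13) = +3.00 V with n = 2.
At equilibrium E = 0, so log K = nE°cell / 0.0592 = (2)(+3.00) / 0.0592 = 101.4.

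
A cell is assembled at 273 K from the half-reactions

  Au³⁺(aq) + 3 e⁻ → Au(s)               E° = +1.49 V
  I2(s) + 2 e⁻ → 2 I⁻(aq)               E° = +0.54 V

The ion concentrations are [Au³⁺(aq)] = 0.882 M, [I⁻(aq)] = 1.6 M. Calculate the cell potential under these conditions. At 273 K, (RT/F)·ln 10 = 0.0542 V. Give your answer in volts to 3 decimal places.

+0.960 V

The Au³⁺/Au couple has the more positive E°, so it is the cathode; I₂/I⁻ is the anode.
E°cell = +1.49 − (+0.54) = +0.95 V, with n = 6 electrons transferred.
Balancing gives 2 Au³⁺(aq) + 6 I⁻(aq) → 2 Au(s) + 3 I2(s); hence Q = 1 / ([Au³⁺(aq)]^2·[I⁻(aq)]^6) = 0.0766 (log Q = −1.116).
By the Nernst equation, E = +0.95 − (0.0542/6)·(−1.116) = +0.960 V.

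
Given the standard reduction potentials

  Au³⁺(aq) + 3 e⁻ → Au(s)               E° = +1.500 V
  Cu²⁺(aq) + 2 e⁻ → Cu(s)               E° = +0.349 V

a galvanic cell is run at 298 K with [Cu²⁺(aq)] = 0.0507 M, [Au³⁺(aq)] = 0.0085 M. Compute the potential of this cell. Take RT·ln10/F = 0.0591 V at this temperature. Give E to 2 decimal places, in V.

Since E°(Au³⁺/Au) > E°(Cu²⁺/Cu), Au³⁺/Au serves as the cathode.
E°cell = E°cat − E°an = +1.500 − (+0.349) = +1.151 V; n = 6.
Balancing gives 2 Au³⁺(aq) + 3 Cu(s) → 2 Au(s) + 3 Cu²⁺(aq); hence Q = [Cu²⁺(aq)]^3 / [Au³⁺(aq)]^2 = 1.8 (log Q = 0.256).
By the Nernst equation, E = +1.151 − (0.0591/6)·(0.256) = +1.15 V.

+1.15 V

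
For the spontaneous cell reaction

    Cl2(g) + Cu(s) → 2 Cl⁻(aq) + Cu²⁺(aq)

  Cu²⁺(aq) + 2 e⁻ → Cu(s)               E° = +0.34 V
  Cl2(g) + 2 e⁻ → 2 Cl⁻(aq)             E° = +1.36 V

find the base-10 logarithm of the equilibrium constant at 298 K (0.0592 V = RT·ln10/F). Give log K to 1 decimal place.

log K = 34.5

The Cl₂/Cl⁻ couple is reduced (cathode); E°cell = +1.36 − (+0.34) = +1.02 V with n = 2.
At equilibrium E = 0, so log K = nE°cell / 0.0592 = (2)(+1.02) / 0.0592 = 34.5.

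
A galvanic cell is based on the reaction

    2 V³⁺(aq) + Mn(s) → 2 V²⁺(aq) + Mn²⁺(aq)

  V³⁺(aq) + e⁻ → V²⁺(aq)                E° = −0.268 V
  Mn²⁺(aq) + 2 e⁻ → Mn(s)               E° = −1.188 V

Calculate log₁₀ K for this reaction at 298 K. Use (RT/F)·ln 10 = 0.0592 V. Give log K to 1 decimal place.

log K = 31.1

The V³⁺/V²⁺ couple is reduced (cathode); E°cell = −0.268 − (−1.188) = +0.920 V with n = 2.
At equilibrium E = 0, so log K = nE°cell / 0.0592 = (2)(+0.920) / 0.0592 = 31.1.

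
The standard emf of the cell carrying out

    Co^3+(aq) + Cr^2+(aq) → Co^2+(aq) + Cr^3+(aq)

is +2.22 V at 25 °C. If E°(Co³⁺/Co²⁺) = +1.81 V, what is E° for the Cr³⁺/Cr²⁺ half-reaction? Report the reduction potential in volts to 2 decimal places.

In the reaction as written the Co³⁺/Co²⁺ couple is reduced (cathode) and Cr³⁺/Cr²⁺ is oxidized (anode), so E°cell = E°(Co³⁺/Co²⁺) − E°(Cr³⁺/Cr²⁺).
E°(Cr³⁺/Cr²⁺) = E°(cathode) − E°cell = +1.81 − (+2.22) = −0.41 V.

−0.41 V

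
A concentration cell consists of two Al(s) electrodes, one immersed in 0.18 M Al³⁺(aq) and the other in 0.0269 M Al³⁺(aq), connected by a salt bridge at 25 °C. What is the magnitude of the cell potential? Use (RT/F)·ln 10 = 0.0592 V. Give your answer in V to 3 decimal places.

0.016 V

For a concentration cell E°cell = 0, since both electrodes use the same couple.
The compartment with the higher Al³⁺(aq) concentration (0.18 M) acts as the cathode; ions are reduced there and produced at the dilute (0.0269 M) anode.
With n = 3, Ecell = −(0.0592/3)·log([dilute]/[conc]) = −(0.0592/3)·log(0.0269/0.18) = +0.016 V.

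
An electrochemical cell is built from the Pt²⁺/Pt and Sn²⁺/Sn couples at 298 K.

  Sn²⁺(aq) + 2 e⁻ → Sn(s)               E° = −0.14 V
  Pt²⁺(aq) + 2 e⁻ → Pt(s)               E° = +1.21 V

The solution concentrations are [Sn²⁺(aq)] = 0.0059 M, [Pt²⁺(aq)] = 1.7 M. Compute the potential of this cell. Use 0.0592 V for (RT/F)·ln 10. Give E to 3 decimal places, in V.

The Pt²⁺/Pt couple has the more positive E°, so it is the cathode; Sn²⁺/Sn is the anode.
E°cell = E°cat − E°an = +1.21 − (−0.14) = +1.35 V; n = 2.
The balanced reaction is Pt²⁺(aq) + Sn(s) → Pt(s) + Sn²⁺(aq), so Q = [Sn²⁺(aq)] / [Pt²⁺(aq)] = 0.00347 and log Q = −2.460.
Applying E = E° − (RT ln10/nF)·log Q gives +1.35 − (0.0592/2)(−2.460) = +1.423 V.

+1.423 V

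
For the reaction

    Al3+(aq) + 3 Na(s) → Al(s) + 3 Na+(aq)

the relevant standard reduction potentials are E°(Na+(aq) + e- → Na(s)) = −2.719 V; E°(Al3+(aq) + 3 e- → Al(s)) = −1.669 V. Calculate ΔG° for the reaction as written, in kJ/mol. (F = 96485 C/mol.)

In the reaction as written Al3+(aq) is reduced, so the Al³⁺/Al couple is the cathode and Na⁺/Na is the anode.
E°cell = −1.669 − (−2.719) = +1.050 V; balancing electrons gives n = 3.
ΔG° = −nFE°cell = −(3)(96485)(+1.050) J/mol = −304 kJ/mol.

−304 kJ/mol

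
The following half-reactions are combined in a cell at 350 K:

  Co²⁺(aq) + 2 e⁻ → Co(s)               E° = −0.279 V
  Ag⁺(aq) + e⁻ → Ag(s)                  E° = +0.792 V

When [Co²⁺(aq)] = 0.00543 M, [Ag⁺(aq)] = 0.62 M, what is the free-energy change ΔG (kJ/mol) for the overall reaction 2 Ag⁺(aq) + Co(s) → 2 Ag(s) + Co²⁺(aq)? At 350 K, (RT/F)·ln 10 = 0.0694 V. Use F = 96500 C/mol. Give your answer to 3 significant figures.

E°cell = +0.792 − (−0.279) = +1.071 V; the balanced reaction transfers n = 2 electrons.
The reaction quotient is [Co²⁺(aq)] / [Ag⁺(aq)]^2 = 0.0141; by Nernst, E = +1.071 − (0.0694/2)(−1.850) = +1.1352 V.
Then ΔG = −nFE = −2 × 96500 × +1.1352 J/mol = −219 kJ/mol.

−219 kJ/mol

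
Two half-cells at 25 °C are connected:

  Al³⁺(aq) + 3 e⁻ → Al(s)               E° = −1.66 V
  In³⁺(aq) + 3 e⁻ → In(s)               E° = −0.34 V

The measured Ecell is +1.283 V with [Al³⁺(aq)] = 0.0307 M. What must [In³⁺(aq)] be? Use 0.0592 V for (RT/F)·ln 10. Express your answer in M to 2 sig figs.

0.00041 M

In³⁺/In is the cathode (higher E°); E°cell = −0.34 − (−1.66) = +1.32 V with n = 3.
Since E = E° − (0.0592/n)·log Q, log Q = n(E° − E)/0.0592 = 1.875.
The balanced reaction is In³⁺(aq) + Al(s) → In(s) + Al³⁺(aq), so Q = [Al³⁺(aq)] / [In³⁺(aq)].
Solving for the unknown gives log [In³⁺(aq)] = −3.388, so [In³⁺(aq)] ≈ 0.00041 M.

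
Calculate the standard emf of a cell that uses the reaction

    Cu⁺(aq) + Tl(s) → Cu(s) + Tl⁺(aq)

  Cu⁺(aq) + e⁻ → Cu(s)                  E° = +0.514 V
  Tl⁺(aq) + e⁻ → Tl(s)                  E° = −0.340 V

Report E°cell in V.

In the reaction as written, Cu⁺(aq) is reduced (cathode) and Tl⁺(aq) is produced by oxidation at the anode.
E°cell = E°(cathode) − E°(anode) = +0.514 − (−0.340) = +0.854 V.

+0.854 V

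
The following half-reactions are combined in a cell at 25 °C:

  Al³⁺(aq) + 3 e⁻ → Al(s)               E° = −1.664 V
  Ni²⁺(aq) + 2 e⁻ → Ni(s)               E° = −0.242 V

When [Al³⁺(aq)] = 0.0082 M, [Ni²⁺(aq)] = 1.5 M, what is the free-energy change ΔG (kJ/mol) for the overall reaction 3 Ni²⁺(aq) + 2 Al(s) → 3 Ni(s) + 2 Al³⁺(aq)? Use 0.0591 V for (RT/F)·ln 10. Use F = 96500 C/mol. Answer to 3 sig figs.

−850 kJ/mol

The standard cell potential is −0.242 − (−1.664) = +1.422 V, with n = 6 electrons in the balanced equation.
Q = [Al³⁺(aq)]^2 / [Ni²⁺(aq)]^3 = 1.99×10^−5, so log Q = −4.701 and E = +1.422 − (0.0591/6)(−4.701) = +1.4683 V.
Then ΔG = −nFE = −6 × 96500 × +1.4683 J/mol = −850 kJ/mol.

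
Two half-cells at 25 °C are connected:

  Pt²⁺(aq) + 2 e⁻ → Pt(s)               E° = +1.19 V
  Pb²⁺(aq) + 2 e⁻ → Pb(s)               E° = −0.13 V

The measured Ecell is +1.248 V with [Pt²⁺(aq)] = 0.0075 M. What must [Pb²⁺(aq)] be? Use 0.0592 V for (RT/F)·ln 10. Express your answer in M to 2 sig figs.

2.0 M

Pt²⁺/Pt is the cathode (higher E°); E°cell = +1.19 − (−0.13) = +1.32 V with n = 2.
Since E = E° − (0.0592/n)·log Q, log Q = n(E° − E)/0.0592 = 2.432.
Balancing electrons gives Pt²⁺(aq) + Pb(s) → Pt(s) + Pb²⁺(aq); thus Q = [Pb²⁺(aq)] / [Pt²⁺(aq)].
Substituting the known concentrations and solving, log [Pb²⁺(aq)] = 0.307 and [Pb²⁺(aq)] = 2.0 M.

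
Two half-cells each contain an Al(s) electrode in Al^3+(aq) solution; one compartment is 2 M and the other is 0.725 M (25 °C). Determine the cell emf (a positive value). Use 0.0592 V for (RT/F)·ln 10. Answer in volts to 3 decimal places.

0.009 V

For a concentration cell E°cell = 0, since both electrodes use the same couple.
The compartment with the higher Al^3+(aq) concentration (2 M) acts as the cathode; ions are reduced there and produced at the dilute (0.725 M) anode.
With n = 3, Ecell = −(0.0592/3)·log([dilute]/[conc]) = −(0.0592/3)·log(0.725/2) = +0.009 V.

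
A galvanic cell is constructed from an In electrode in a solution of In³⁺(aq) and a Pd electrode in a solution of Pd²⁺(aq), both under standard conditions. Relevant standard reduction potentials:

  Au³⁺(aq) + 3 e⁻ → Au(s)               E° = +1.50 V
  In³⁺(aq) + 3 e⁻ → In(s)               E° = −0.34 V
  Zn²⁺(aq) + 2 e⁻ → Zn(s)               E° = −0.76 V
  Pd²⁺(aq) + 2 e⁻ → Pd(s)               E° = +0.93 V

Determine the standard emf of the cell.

+1.27 V

Of the two couples in this cell, the one with the more positive reduction potential is reduced at the cathode: here that is Pd²⁺/Pd (+0.93 V); In³⁺/In (−0.34 V) is the anode.
E°cell = E°(cathode) − E°(anode) = +0.93 − (−0.34) = +1.27 V.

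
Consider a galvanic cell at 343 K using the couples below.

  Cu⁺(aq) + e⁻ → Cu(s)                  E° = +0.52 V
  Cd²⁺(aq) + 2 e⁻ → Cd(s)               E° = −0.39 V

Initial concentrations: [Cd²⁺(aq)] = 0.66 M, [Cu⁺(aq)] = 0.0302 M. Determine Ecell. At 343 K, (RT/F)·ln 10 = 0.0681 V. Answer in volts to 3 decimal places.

The Cu⁺/Cu couple has the more positive E°, so it is the cathode; Cd²⁺/Cd is the anode.
E°cell = +0.52 − (−0.39) = +0.91 V, with n = 2 electrons transferred.
Balancing gives 2 Cu⁺(aq) + Cd(s) → 2 Cu(s) + Cd²⁺(aq); hence Q = [Cd²⁺(aq)] / [Cu⁺(aq)]^2 = 724 (log Q = 2.860).
Applying E = E° − (RT ln10/nF)·log Q gives +0.91 − (0.0681/2)(2.860) = +0.813 V.

+0.813 V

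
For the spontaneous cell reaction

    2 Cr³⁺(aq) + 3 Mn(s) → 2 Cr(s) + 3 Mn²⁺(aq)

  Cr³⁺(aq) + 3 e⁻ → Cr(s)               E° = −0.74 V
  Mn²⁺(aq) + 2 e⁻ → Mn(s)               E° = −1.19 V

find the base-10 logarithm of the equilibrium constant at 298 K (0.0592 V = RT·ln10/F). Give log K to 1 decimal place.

The Cr³⁺/Cr couple is reduced (cathode); E°cell = −0.74 − (−1.19) = +0.45 V with n = 6.
At equilibrium E = 0, so log K = nE°cell / 0.0592 = (6)(+0.45) / 0.0592 = 45.6.

log K = 45.6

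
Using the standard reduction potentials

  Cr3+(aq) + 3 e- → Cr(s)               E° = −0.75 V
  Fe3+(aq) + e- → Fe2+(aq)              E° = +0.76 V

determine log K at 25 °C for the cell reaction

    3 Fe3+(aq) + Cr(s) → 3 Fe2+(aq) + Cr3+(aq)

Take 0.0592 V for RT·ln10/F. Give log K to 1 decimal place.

The Fe³⁺/Fe²⁺ couple is reduced (cathode); E°cell = +0.76 − (−0.75) = +1.51 V with n = 3.
At equilibrium E = 0, so log K = nE°cell / 0.0592 = (3)(+1.51) / 0.0592 = 76.5.

log K = 76.5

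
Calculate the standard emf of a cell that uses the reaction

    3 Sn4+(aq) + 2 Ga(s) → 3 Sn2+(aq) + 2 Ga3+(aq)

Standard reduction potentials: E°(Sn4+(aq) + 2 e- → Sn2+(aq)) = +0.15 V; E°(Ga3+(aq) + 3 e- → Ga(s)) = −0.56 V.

In the reaction as written, Sn4+(aq) is reduced (cathode) and Ga3+(aq) is produced by oxidation at the anode.
E°cell = E°(cathode) − E°(anode) = +0.15 − (−0.56) = +0.71 V.
The positive value indicates the reaction is spontaneous as written.

+0.71 V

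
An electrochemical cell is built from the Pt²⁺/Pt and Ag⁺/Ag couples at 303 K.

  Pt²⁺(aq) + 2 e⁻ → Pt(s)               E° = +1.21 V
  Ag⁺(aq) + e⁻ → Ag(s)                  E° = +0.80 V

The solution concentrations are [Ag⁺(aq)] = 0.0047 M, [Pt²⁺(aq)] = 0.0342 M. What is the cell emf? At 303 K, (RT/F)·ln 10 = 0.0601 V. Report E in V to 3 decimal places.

+0.506 V

Pt²⁺/Pt is reduced (cathode, E° = +1.21 V) and Ag⁺/Ag is oxidized (anode).
E°cell = E°cat − E°an = +1.21 − (+0.80) = +0.41 V; n = 2.
For the overall reaction Pt²⁺(aq) + 2 Ag(s) → Pt(s) + 2 Ag⁺(aq), Q = [Ag⁺(aq)]^2 / [Pt²⁺(aq)] = 0.000646, giving log Q = −3.190.
E = E° − (0.0601/n)·log Q = +0.41 − (0.0601/2)(−3.190) = +0.506 V.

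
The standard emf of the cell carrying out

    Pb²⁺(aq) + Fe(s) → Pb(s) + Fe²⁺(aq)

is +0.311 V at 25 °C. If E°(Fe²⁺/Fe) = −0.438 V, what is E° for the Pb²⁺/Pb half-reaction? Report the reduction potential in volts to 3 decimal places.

−0.127 V

In the reaction as written the Pb²⁺/Pb couple is reduced (cathode) and Fe²⁺/Fe is oxidized (anode), so E°cell = E°(Pb²⁺/Pb) − E°(Fe²⁺/Fe).
E°(Pb²⁺/Pb) = E°cell + E°(anode) = +0.311 + (−0.438) = −0.127 V.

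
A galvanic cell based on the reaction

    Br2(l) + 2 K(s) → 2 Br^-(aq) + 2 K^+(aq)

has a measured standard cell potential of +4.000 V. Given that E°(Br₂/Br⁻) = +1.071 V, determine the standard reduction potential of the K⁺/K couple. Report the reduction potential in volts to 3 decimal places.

−2.929 V

In the reaction as written the Br₂/Br⁻ couple is reduced (cathode) and K⁺/K is oxidized (anode), so E°cell = E°(Br₂/Br⁻) − E°(K⁺/K).
E°(K⁺/K) = E°(cathode) − E°cell = +1.071 − (+4.000) = −2.929 V.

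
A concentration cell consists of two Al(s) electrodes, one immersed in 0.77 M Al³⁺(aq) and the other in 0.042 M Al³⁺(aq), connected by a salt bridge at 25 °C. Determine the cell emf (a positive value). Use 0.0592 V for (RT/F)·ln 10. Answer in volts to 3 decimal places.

For a concentration cell E°cell = 0, since both electrodes use the same couple.
The compartment with the higher Al³⁺(aq) concentration (0.77 M) acts as the cathode; ions are reduced there and produced at the dilute (0.042 M) anode.
With n = 3, Ecell = −(0.0592/3)·log([dilute]/[conc]) = −(0.0592/3)·log(0.042/0.77) = +0.025 V.

0.025 V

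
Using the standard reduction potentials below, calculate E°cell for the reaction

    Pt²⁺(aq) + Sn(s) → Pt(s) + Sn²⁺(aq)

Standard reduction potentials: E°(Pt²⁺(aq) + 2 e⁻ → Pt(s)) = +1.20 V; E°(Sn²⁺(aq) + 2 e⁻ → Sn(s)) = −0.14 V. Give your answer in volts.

In the reaction as written, Pt²⁺(aq) is reduced (cathode) and Sn²⁺(aq) is produced by oxidation at the anode.
E°cell = E°(cathode) − E°(anode) = +1.20 − (−0.14) = +1.34 V.

+1.34 V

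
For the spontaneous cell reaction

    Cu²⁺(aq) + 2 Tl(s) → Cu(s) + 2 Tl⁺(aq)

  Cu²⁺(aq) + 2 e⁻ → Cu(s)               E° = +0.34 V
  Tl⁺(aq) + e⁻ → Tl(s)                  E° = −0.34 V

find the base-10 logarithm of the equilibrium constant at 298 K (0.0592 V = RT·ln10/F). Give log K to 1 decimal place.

The Cu²⁺/Cu couple is reduced (cathode); E°cell = +0.34 − (−0.34) = +0.68 V with n = 2.
At equilibrium E = 0, so log K = nE°cell / 0.0592 = (2)(+0.68) / 0.0592 = 23.0.

log K = 23.0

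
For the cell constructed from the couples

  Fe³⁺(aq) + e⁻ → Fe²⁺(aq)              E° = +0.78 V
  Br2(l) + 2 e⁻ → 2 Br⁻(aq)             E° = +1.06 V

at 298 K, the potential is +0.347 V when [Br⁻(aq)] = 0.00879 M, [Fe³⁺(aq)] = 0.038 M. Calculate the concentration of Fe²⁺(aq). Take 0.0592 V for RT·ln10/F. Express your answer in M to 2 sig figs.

0.0045 M

The Br₂/Br⁻ couple has the larger reduction potential, so it is the cathode: E°cell = +1.06 − (+0.78) = +0.28 V and n = 2.
Since E = E° − (0.0592/n)·log Q, log Q = n(E° − E)/0.0592 = −2.264.
Balancing electrons gives Br2(l) + 2 Fe²⁺(aq) → 2 Br⁻(aq) + 2 Fe³⁺(aq); thus Q = ([Br⁻(aq)]^2·[Fe³⁺(aq)]^2) / [Fe²⁺(aq)]^2.
Isolating [Fe²⁺(aq)] in Q = 10^{−2.264} yields log [Fe²⁺(aq)] = −2.344, i.e. 0.0045 M.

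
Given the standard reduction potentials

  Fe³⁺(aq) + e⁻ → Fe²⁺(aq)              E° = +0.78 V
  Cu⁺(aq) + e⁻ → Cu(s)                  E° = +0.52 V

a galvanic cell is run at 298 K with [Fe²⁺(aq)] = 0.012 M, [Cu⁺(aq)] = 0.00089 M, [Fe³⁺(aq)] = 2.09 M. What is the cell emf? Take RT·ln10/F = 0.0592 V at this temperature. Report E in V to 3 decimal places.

Fe³⁺/Fe²⁺ is reduced (cathode, E° = +0.78 V) and Cu⁺/Cu is oxidized (anode).
The standard potential is +0.78 − (+0.52) = +0.26 V and the balanced reaction transfers n = 1 electron.
The balanced reaction is Fe³⁺(aq) + Cu(s) → Fe²⁺(aq) + Cu⁺(aq), so Q = ([Fe²⁺(aq)]·[Cu⁺(aq)]) / [Fe³⁺(aq)] = 5.11×10^−6 and log Q = −5.292.
By the Nernst equation, E = +0.26 − (0.0592/1)·(−5.292) = +0.573 V.

+0.573 V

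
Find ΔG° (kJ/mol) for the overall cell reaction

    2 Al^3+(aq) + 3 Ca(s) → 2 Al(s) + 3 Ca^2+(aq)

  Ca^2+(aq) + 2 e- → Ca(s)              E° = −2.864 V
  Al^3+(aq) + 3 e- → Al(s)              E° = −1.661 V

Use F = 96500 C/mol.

−697 kJ/mol

In the reaction as written Al^3+(aq) is reduced, so the Al³⁺/Al couple is the cathode and Ca²⁺/Ca is the anode.
E°cell = −1.661 − (−2.864) = +1.203 V; balancing electrons gives n = 6.
ΔG° = −nFE°cell = −(6)(96500)(+1.203) J/mol = −697 kJ/mol.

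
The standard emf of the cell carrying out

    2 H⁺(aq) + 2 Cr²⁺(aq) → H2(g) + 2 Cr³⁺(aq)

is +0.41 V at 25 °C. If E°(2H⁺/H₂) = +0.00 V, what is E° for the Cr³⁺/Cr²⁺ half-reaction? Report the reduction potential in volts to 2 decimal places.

In the reaction as written the 2H⁺/H₂ couple is reduced (cathode) and Cr³⁺/Cr²⁺ is oxidized (anode), so E°cell = E°(2H⁺/H₂) − E°(Cr³⁺/Cr²⁺).
E°(Cr³⁺/Cr²⁺) = E°(cathode) − E°cell = +0.00 − (+0.41) = −0.41 V.

−0.41 V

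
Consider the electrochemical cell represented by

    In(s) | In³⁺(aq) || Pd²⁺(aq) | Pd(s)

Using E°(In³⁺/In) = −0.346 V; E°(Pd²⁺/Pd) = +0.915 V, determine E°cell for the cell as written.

By convention the left-hand electrode in cell notation is the anode (oxidation) and the right-hand electrode is the cathode (reduction).
E°cell = E°(right) − E°(left) = +0.915 − (−0.346) = +1.261 V.

+1.261 V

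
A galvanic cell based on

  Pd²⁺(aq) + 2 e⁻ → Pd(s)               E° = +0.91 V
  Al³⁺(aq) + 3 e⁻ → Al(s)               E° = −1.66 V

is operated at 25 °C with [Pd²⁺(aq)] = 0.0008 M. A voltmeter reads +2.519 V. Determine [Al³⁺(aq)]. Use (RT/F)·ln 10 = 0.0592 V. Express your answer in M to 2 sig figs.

0.0087 M

With Pd²⁺/Pd at the cathode and Al³⁺/Al at the anode, E°cell = +0.91 − (−1.66) = +2.57 V (n = 6).
Rearranging E = E° − (0.0592/n)·log Q gives log Q = 6(+2.57 − (+2.519))/0.0592 = 5.169.
For 3 Pd²⁺(aq) + 2 Al(s) → 3 Pd(s) + 2 Al³⁺(aq), the reaction quotient is Q = [Al³⁺(aq)]^2 / [Pd²⁺(aq)]^3.
Substituting the known concentrations and solving, log [Al³⁺(aq)] = −2.061 and [Al³⁺(aq)] = 0.0087 M.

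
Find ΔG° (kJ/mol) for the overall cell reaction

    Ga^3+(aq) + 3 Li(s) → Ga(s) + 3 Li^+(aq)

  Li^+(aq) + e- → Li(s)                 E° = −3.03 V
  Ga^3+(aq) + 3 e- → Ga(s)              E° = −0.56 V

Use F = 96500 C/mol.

In the reaction as written Ga^3+(aq) is reduced, so the Ga³⁺/Ga couple is the cathode and Li⁺/Li is the anode.
E°cell = −0.56 − (−3.03) = +2.47 V; balancing electrons gives n = 3.
ΔG° = −nFE°cell = −(3)(96500)(+2.47) J/mol = −715 kJ/mol.

−715 kJ/mol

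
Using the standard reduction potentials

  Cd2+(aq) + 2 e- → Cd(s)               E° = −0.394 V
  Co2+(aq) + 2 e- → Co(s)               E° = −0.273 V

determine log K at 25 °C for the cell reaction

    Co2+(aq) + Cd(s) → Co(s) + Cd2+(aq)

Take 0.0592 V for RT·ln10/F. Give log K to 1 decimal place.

log K = 4.1

The Co²⁺/Co couple is reduced (cathode); E°cell = −0.273 − (−0.394) = +0.121 V with n = 2.
At equilibrium E = 0, so log K = nE°cell / 0.0592 = (2)(+0.121) / 0.0592 = 4.1.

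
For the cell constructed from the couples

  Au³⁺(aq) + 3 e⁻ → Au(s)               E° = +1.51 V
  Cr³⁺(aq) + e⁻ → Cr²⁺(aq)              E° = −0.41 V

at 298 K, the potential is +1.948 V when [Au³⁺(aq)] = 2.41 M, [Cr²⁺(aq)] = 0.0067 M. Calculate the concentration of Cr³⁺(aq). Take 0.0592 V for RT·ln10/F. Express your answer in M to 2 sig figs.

The Au³⁺/Au couple has the larger reduction potential, so it is the cathode: E°cell = +1.51 − (−0.41) = +1.92 V and n = 3.
Rearranging E = E° − (0.0592/n)·log Q gives log Q = 3(+1.92 − (+1.948))/0.0592 = −1.419.
Balancing electrons gives Au³⁺(aq) + 3 Cr²⁺(aq) → Au(s) + 3 Cr³⁺(aq); thus Q = [Cr³⁺(aq)]^3 / ([Au³⁺(aq)]·[Cr²⁺(aq)]^3).
Solving for the unknown gives log [Cr³⁺(aq)] = −2.520, so [Cr³⁺(aq)] ≈ 0.0030 M.

0.0030 M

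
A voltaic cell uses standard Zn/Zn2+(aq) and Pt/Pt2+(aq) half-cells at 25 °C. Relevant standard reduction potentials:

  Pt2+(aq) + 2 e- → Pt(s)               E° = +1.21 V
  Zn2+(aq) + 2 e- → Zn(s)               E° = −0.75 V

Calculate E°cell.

The Pt²⁺/Pt couple has the higher E°, so Pt ion is reduced (cathode) and Zn is oxidized (anode).
E°cell = E°(cathode) − E°(anode) = +1.21 − (−0.75) = +1.96 V.

+1.96 V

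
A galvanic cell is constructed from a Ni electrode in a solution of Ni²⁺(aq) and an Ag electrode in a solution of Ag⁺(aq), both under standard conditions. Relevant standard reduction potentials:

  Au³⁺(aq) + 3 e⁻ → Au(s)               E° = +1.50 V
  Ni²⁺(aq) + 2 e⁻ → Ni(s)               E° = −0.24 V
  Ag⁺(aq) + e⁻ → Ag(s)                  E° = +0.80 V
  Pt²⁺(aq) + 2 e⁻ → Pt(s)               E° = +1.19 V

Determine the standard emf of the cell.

The Ag⁺/Ag couple has the higher E°, so Ag ion is reduced (cathode) and Ni is oxidized (anode).
E°cell = E°(cathode) − E°(anode) = +0.80 − (−0.24) = +1.04 V.

+1.04 V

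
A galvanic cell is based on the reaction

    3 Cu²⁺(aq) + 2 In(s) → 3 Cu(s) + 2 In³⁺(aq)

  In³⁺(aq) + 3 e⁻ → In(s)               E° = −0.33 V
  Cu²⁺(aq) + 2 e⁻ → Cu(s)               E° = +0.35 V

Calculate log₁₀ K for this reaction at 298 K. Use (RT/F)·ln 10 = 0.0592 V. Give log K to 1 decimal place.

The Cu²⁺/Cu couple is reduced (cathode); E°cell = +0.35 − (−0.33) = +0.68 V with n = 6.
At equilibrium E = 0, so log K = nE°cell / 0.0592 = (6)(+0.68) / 0.0592 = 68.9.

log K = 68.9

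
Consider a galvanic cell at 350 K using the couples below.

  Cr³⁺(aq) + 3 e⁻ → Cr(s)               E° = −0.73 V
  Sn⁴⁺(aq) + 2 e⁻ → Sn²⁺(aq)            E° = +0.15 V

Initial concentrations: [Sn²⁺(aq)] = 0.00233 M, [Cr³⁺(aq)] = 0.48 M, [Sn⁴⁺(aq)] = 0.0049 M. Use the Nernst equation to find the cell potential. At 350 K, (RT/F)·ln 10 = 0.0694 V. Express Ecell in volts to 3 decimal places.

+0.899 V

Since E°(Sn⁴⁺/Sn²⁺) > E°(Cr³⁺/Cr), Sn⁴⁺/Sn²⁺ serves as the cathode.
The standard potential is +0.15 − (−0.73) = +0.88 V and the balanced reaction transfers n = 6 electrons.
For the overall reaction 3 Sn⁴⁺(aq) + 2 Cr(s) → 3 Sn²⁺(aq) + 2 Cr³⁺(aq), Q = ([Sn²⁺(aq)]^3·[Cr³⁺(aq)]^2) / [Sn⁴⁺(aq)]^3 = 0.0248, giving log Q = −1.606.
By the Nernst equation, E = +0.88 − (0.0694/6)·(−1.606) = +0.899 V.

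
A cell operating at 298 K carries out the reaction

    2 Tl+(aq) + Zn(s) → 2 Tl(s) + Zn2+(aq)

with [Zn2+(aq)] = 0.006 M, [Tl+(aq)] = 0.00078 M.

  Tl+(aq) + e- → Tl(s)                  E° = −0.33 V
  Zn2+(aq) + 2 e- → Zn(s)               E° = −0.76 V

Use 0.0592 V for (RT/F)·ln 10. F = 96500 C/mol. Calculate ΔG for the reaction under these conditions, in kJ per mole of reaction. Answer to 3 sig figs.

E°cell = −0.33 − (−0.76) = +0.43 V; the balanced reaction transfers n = 2 electrons.
Here Q = [Zn2+(aq)] / [Tl+(aq)]^2 = 9.86×10^3 (log Q = 3.994), giving E = +0.43 − (0.0592/2)·(3.994) = +0.3118 V.
Finally ΔG = −nFE = −(2)(96500 C/mol)(+0.3118 V) = −60.2 kJ/mol.

−60.2 kJ/mol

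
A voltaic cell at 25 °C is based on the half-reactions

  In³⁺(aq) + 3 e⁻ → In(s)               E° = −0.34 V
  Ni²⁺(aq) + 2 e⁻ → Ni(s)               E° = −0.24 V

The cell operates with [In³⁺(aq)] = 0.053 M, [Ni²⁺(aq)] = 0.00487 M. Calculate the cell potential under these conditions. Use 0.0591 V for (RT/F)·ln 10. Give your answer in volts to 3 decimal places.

+0.057 V

The Ni²⁺/Ni couple has the more positive E°, so it is the cathode; In³⁺/In is the anode.
E°cell = E°cat − E°an = −0.24 − (−0.34) = +0.10 V; n = 6.
The balanced reaction is 3 Ni²⁺(aq) + 2 In(s) → 3 Ni(s) + 2 In³⁺(aq), so Q = [In³⁺(aq)]^2 / [Ni²⁺(aq)]^3 = 2.43×10^4 and log Q = 4.386.
Applying E = E° − (RT ln10/nF)·log Q gives +0.10 − (0.0591/6)(4.386) = +0.057 V.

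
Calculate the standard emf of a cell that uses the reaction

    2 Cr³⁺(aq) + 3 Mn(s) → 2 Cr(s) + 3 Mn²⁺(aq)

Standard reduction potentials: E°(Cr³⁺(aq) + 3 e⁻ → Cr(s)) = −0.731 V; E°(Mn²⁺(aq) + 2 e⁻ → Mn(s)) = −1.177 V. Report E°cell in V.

In the reaction as written, Cr³⁺(aq) is reduced (cathode) and Mn²⁺(aq) is produced by oxidation at the anode.
E°cell = E°(cathode) − E°(anode) = −0.731 − (−1.177) = +0.446 V.
The positive value indicates the reaction is spontaneous as written.

+0.446 V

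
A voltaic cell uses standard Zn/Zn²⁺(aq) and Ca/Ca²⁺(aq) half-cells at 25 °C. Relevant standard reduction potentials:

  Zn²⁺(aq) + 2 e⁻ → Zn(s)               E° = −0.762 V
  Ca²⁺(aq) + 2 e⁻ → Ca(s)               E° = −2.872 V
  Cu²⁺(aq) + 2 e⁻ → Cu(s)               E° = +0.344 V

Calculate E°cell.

The Zn²⁺/Zn couple has the higher E°, so Zn ion is reduced (cathode) and Ca is oxidized (anode).
E°cell = E°(cathode) − E°(anode) = −0.762 − (−2.872) = +2.110 V.

+2.110 V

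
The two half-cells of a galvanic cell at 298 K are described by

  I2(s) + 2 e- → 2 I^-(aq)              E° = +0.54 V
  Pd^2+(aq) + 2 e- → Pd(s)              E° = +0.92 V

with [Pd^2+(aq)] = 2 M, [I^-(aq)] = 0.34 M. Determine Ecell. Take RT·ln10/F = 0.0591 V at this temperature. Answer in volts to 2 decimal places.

Pd²⁺/Pd is reduced (cathode, E° = +0.92 V) and I₂/I⁻ is oxidized (anode).
E°cell = +0.92 − (+0.54) = +0.38 V, with n = 2 electrons transferred.
For the overall reaction Pd^2+(aq) + 2 I^-(aq) → Pd(s) + I2(s), Q = 1 / ([Pd^2+(aq)]·[I^-(aq)]^2) = 4.33, giving log Q = 0.636.
By the Nernst equation, E = +0.38 − (0.0591/2)·(0.636) = +0.36 V.

+0.36 V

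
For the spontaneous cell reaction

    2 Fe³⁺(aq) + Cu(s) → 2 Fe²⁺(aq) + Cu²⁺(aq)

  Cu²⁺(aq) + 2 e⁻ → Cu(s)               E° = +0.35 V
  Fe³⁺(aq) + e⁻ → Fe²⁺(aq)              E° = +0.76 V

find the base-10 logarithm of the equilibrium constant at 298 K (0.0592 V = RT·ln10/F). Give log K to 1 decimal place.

log K = 13.9

The Fe³⁺/Fe²⁺ couple is reduced (cathode); E°cell = +0.76 − (+0.35) = +0.41 V with n = 2.
At equilibrium E = 0, so log K = nE°cell / 0.0592 = (2)(+0.41) / 0.0592 = 13.9.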